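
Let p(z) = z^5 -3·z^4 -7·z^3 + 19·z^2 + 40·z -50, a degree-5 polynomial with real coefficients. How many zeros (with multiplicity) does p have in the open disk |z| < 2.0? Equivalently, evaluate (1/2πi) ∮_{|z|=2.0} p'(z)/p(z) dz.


The zeros of p are: (-2 + 1i), (-2 - 1i), 1, (3 + 1i), (3 - 1i).
Their magnitudes are: 2.236, 2.236, 1, 3.162, 3.162.
Zeros with |z| < R = 2.0: 1.
Count = 1.
By the argument principle, (1/2πi) ∮_{|z|=R} p'(z)/p(z) dz equals exactly this count.

Number of zeros inside |z| < 2.0: 1.


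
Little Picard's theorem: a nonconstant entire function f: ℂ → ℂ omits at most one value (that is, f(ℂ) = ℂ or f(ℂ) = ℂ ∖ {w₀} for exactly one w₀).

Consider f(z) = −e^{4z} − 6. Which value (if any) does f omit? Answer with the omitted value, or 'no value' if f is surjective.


Little Picard bounds the complement of f(ℂ) to at most one point.
e^{4z} is never zero on ℂ, so -1·e^{4z} takes every value in ℂ ∖ {0}. Adding -6 shifts the range to ℂ ∖ {-6}. Thus f omits exactly the value -6.

Omitted value: -6.


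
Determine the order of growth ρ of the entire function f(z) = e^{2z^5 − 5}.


|e^{2z^5 − 5}| = e^{Re(2·z^5) + -5} ≤ e^{2|z|^5 + -5} = e^{2r^5 + -5} on |z| = r, so ρ ≤ 5. Choosing z on |z|=r so that 2·z^5 is real positive (always possible by picking arg z appropriately) gives |f(z)| = e^{2r^5 + -5}, matching the bound. The additive constant -5 does not affect log log M(r) ~ 5·log r. Hence ρ = 5.
Therefore ρ = 5.

Order ρ = 5.


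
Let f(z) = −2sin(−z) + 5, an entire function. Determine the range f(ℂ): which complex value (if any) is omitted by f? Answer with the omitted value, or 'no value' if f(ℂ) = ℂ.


Little Picard bounds the complement of f(ℂ) to at most one point.
sin is entire and surjective onto ℂ: for every w ∈ ℂ, sin(ζ) = w has a solution ζ ∈ ℂ (e.g., via the complex inverse arcsin). With ζ = −z this gives z = ζ/(-1). Then -2·sin(−z) takes every value in -2·ℂ = ℂ, and adding 5 is a bijection of ℂ. So f is surjective and omits no value. (Note: only on the real line is sin bounded by [−1, 1].)

Omitted value: no value.


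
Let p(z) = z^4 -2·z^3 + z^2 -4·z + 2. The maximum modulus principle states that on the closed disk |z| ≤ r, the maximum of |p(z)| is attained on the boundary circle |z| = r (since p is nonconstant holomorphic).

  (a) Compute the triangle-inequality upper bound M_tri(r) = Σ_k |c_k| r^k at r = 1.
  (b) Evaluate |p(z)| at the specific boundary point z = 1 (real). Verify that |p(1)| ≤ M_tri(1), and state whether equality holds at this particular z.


Coefficients: c_0 = 2, c_1 = -4, c_2 = 1, c_3 = -2, c_4 = 1. Radius r = 1.
Part (a). Triangle bound: M_tri(r) = Σ_k |c_k| r^k
  = |2|·1^0 + |-4|·1^1 + |1|·1^2 + |-2|·1^3 + |1|·1^4
  = 2 + 4 + 1 + 2 + 1 = 10.
This bounds M(r) := max_{|z|=r} |p(z)| from above; equality holds iff all terms c_k z^k can be made to align in phase at a single z on |z|=r.
Part (b). At z = 1 (real, on the circle |z| = r):
  p(1) = (2)·1^0 + (-4)·1^1 + (1)·1^2 + (-2)·1^3 + (1)·1^4 = -2.
  |p(1)| = 2.
Check: |p(1)| = 2 ≤ 10 = M_tri(1). ✓ Equality does not hold at z = 1 (the coefficients have mixed signs, so the terms do not all align in phase there).

M_tri(1) = 10; |p(1)| = 2; equality at z=1: no.


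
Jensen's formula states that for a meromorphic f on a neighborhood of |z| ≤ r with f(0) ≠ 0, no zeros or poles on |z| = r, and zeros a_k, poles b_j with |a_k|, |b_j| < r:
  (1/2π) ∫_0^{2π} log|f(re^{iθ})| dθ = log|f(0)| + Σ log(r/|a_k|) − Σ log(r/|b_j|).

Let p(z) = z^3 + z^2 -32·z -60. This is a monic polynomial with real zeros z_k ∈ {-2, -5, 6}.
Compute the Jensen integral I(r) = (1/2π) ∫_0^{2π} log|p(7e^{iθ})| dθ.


Zeros: -5, -2, 6; r = 7.
Inside |z| < r: -5, -2, 6. Outside (|z| ≥ r): ∅.
p(0) = -60, so log|p(0)| = log(60) = 4.0943.
Apply Jensen: I(r) = log|p(0)| + Σ_k log(r/|z_k|), summed over zeros inside |z| < r.
  log(r/|z_k|) for z_k = -2: log(7/2) = 1.2528
  log(r/|z_k|) for z_k = -5: log(7/5) = 0.3365
  log(r/|z_k|) for z_k = 6: log(7/6) = 0.1542
Sum over inside zeros: 1.7434.
I(r) = log|p(0)| + (inside sum) = 4.0943 + 1.7434 = 5.8377.
Closed form (all zeros inside, monic): I(r) = n·log(r) = 3·log(7) = 5.8377. ✓

I(r) ≈ 5.8377.


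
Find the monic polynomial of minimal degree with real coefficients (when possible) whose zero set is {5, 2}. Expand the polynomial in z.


The polynomial is p(z) = ∏_{α ∈ S} (z − α), where S = {5, 2}.
Expanding the product yields: p(z) = z^2 -7·z + 10.
The resulting polynomial has degree 2 and real coefficients as required.

p(z) = z^2 -7·z + 10.


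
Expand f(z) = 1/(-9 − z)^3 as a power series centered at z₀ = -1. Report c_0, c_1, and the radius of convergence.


Let w = z − z₀, so z = z₀ + w.
Then -9 − z = -9 − (z₀ + w) = (-9 − z₀) − w = -8 − w.
f(z) = 1/(-8 − w)^3 = (1/(-8)^3) · (1 − w/(-8))^{−3}.
By the binomial series (1−u)^{−3} = Σ_{n≥0} C(n+2, 2) u^n for |u|<1, with u = w/(-8):
  c_n = C(n+2, 2) / (-8)^(n+3).
  c_0 = 1/(-8)^3 = -1/512.
  c_1 = 3/(-8)^4 = 3/4096.
The series is valid for |w/d| < 1, i.e. |z − z₀| < |d|.
Radius of convergence: R = |-9 − z₀| = |-8| = 8 (distance from z₀ to the singularity z = -9).

c_0 = -1/512, c_1 = 3/4096; R = 8.


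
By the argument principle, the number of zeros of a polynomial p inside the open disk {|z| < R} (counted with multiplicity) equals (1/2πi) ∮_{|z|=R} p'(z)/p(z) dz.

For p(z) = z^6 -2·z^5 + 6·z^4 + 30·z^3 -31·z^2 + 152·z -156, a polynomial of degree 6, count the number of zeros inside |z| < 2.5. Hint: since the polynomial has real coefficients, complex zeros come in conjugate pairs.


The zeros of p are: (0 + 2i), (0 - 2i), 1, (2 + 3i), (2 - 3i), -3.
Their magnitudes are: 2, 2, 1, 3.606, 3.606, 3.
Zeros with |z| < R = 2.5: (0 + 2i), (0 - 2i), 1.
Count = 3.
By the argument principle, (1/2πi) ∮_{|z|=R} p'(z)/p(z) dz equals exactly this count.

Number of zeros inside |z| < 2.5: 3.


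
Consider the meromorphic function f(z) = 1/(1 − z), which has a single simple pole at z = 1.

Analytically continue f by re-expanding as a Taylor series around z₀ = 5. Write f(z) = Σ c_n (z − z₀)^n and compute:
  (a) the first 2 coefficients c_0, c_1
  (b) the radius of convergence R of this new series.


Let w = z − z₀, so z = z₀ + w.
Then 1 − z = 1 − (z₀ + w) = (1 − z₀) − w = -4 − w.
f(z) = 1/(-4 − w) = (1/(-4)) · 1/(1 − w/(-4)) = Σ_{n≥0} w^n / (-4)^(n+1).
So c_n = 1/(-4)^(n+1):
  c_0 = 1/(-4)^1 = -1/4.
  c_1 = 1/(-4)^2 = 1/16.
The series is valid for |w/d| < 1, i.e. |z − z₀| < |d|.
Radius of convergence: R = |1 − z₀| = |-4| = 4 (distance from z₀ to the singularity z = 1).

c_0 = -1/4, c_1 = 1/16; R = 4.


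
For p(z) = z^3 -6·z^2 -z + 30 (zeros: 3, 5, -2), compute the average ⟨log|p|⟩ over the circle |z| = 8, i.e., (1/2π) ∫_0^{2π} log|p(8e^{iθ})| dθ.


Zeros: -2, 3, 5; r = 8.
Inside |z| < r: -2, 3, 5. Outside (|z| ≥ r): ∅.
p(0) = 30, so log|p(0)| = log(30) = 3.4012.
Apply Jensen: I(r) = log|p(0)| + Σ_k log(r/|z_k|), summed over zeros inside |z| < r.
  log(r/|z_k|) for z_k = 3: log(8/3) = 0.9808
  log(r/|z_k|) for z_k = 5: log(8/5) = 0.4700
  log(r/|z_k|) for z_k = -2: log(8/2) = 1.3863
Sum over inside zeros: 2.8371.
I(r) = log|p(0)| + (inside sum) = 3.4012 + 2.8371 = 6.2383.
Closed form (all zeros inside, monic): I(r) = n·log(r) = 3·log(8) = 6.2383. ✓

I(r) ≈ 6.2383.


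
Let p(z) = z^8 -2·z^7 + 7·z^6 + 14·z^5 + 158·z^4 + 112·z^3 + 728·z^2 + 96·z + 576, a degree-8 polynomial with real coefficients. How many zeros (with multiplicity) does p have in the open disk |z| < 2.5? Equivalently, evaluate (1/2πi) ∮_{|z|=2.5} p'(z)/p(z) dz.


The zeros of p are: (0 + 2i), (0 - 2i), (-2 + 2i), (-2 - 2i), (0 + 1i), (0 - 1i), (3 + 3i), (3 - 3i).
Their magnitudes are: 2, 2, 2.828, 2.828, 1, 1, 4.243, 4.243.
Zeros with |z| < R = 2.5: (0 + 2i), (0 - 2i), (0 + 1i), (0 - 1i).
Count = 4.
By the argument principle, (1/2πi) ∮_{|z|=R} p'(z)/p(z) dz equals exactly this count.

Number of zeros inside |z| < 2.5: 4.


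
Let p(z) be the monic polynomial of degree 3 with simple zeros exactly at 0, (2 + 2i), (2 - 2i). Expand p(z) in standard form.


The polynomial is p(z) = ∏_{α ∈ S} (z − α), where S = {0, (2 + 2i), (2 - 2i)}.
Expanding the product yields: p(z) = z^3 -4·z^2 + 8·z.
Note conjugate pairs combine to real quadratics: (z − (2+2i))(z − (2−2i)) = z² − 4z + 8.
The resulting polynomial has degree 3 and real coefficients as required.

p(z) = z^3 -4·z^2 + 8·z.


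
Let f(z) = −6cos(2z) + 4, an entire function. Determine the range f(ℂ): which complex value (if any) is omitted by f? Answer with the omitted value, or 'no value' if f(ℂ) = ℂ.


Little Picard bounds the complement of f(ℂ) to at most one point.
cos is entire and surjective onto ℂ: for every w ∈ ℂ, cos(ζ) = w has a solution ζ ∈ ℂ (e.g., via the complex inverse arccos). With ζ = 2z this gives z = ζ/(2). Then -6·cos(2z) takes every value in -6·ℂ = ℂ, and adding 4 is a bijection of ℂ. So f is surjective and omits no value. (Note: only on the real line is cos bounded by [−1, 1].)

Omitted value: no value.


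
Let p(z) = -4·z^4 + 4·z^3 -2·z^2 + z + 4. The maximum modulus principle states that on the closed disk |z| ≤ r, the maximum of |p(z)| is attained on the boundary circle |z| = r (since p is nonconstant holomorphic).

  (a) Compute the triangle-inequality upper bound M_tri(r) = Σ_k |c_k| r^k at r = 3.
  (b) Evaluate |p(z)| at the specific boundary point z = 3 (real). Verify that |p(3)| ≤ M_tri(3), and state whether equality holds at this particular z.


Coefficients: c_0 = 4, c_1 = 1, c_2 = -2, c_3 = 4, c_4 = -4. Radius r = 3.
Part (a). Triangle bound: M_tri(r) = Σ_k |c_k| r^k
  = |4|·3^0 + |1|·3^1 + |-2|·3^2 + |4|·3^3 + |-4|·3^4
  = 4 + 3 + 18 + 108 + 324 = 457.
This bounds M(r) := max_{|z|=r} |p(z)| from above; equality holds iff all terms c_k z^k can be made to align in phase at a single z on |z|=r.
Part (b). At z = 3 (real, on the circle |z| = r):
  p(3) = (4)·3^0 + (1)·3^1 + (-2)·3^2 + (4)·3^3 + (-4)·3^4 = -227.
  |p(3)| = 227.
Check: |p(3)| = 227 ≤ 457 = M_tri(3). ✓ Equality does not hold at z = 3 (the coefficients have mixed signs, so the terms do not all align in phase there).

M_tri(3) = 457; |p(3)| = 227; equality at z=3: no.


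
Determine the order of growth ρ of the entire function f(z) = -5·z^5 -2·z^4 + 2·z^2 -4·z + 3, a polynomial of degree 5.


|f(z)| ≤ Σ|c_k|·r^k = O(r^5) as r → ∞. Polynomial growth is O(e^{r^ε}) for every ε > 0 (since r^5/e^{r^ε} → 0), so ρ ≤ ε for all ε > 0, i.e. ρ = 0. Every nonconstant polynomial has order 0.
Therefore ρ = 0.

Order ρ = 0.


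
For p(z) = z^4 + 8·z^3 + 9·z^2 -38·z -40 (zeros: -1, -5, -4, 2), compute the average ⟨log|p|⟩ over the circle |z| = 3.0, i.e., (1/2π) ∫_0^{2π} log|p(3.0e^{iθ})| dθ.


Zeros: -5, -4, -1, 2; r = 3.0.
Inside |z| < r: -1, 2. Outside (|z| ≥ r): -5, -4.
p(0) = -40, so log|p(0)| = log(40) = 3.6889.
Apply Jensen: I(r) = log|p(0)| + Σ_k log(r/|z_k|), summed over zeros inside |z| < r.
  log(r/|z_k|) for z_k = -1: log(3.0/1) = 1.0986
  log(r/|z_k|) for z_k = 2: log(3.0/2) = 0.4055
  Outside zeros (-5, -4) contribute nothing to the Jensen sum.
Sum over inside zeros: 1.5041.
I(r) = log|p(0)| + (inside sum) = 3.6889 + 1.5041 = 5.1930.
Note: since some zeros are outside |z| ≤ r, the simplified n·log(r) form does NOT apply — only the inside zeros contribute.

I(r) ≈ 5.1930.


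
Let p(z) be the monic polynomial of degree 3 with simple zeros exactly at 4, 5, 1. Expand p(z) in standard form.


The polynomial is p(z) = ∏_{α ∈ S} (z − α), where S = {4, 5, 1}.
Expanding the product yields: p(z) = z^3 -10·z^2 + 29·z -20.
The resulting polynomial has degree 3 and real coefficients as required.

p(z) = z^3 -10·z^2 + 29·z -20.


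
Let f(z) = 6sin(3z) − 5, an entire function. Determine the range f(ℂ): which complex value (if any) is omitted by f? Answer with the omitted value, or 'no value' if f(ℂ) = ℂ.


Little Picard bounds the complement of f(ℂ) to at most one point.
sin is entire and surjective onto ℂ: for every w ∈ ℂ, sin(ζ) = w has a solution ζ ∈ ℂ (e.g., via the complex inverse arcsin). With ζ = 3z this gives z = ζ/(3). Then 6·sin(3z) takes every value in 6·ℂ = ℂ, and adding -5 is a bijection of ℂ. So f is surjective and omits no value. (Note: only on the real line is sin bounded by [−1, 1].)

Omitted value: no value.


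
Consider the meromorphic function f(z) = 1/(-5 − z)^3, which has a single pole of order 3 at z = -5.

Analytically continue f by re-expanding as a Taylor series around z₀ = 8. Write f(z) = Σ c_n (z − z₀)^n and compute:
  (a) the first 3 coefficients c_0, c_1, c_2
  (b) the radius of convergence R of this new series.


Let w = z − z₀, so z = z₀ + w.
Then -5 − z = -5 − (z₀ + w) = (-5 − z₀) − w = -13 − w.
f(z) = 1/(-13 − w)^3 = (1/(-13)^3) · (1 − w/(-13))^{−3}.
By the binomial series (1−u)^{−3} = Σ_{n≥0} C(n+2, 2) u^n for |u|<1, with u = w/(-13):
  c_n = C(n+2, 2) / (-13)^(n+3).
  c_0 = 1/(-13)^3 = -1/2197.
  c_1 = 3/(-13)^4 = 3/28561.
  c_2 = 6/(-13)^5 = -6/371293.
The series is valid for |w/d| < 1, i.e. |z − z₀| < |d|.
Radius of convergence: R = |-5 − z₀| = |-13| = 13 (distance from z₀ to the singularity z = -5).

c_0 = -1/2197, c_1 = 3/28561, c_2 = -6/371293; R = 13.


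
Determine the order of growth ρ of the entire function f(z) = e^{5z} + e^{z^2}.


Each summand is entire of order 1 and 2 respectively (as in the single-exponential case). The order of a sum is at most the max of the orders, so ρ ≤ 2. For the lower bound: on |z|=r choose arg z so that 1z^2 is real positive; then |e^{1z^2}| = e^{1r^2} while |e^{5z}| ≤ e^{5r^1} = o(e^{1r^2}). So |f| ≥ e^{1r^2}(1 − o(1)) and ρ ≥ 2. Hence ρ = max(1, 2) = 2.
Therefore ρ = 2.

Order ρ = 2.


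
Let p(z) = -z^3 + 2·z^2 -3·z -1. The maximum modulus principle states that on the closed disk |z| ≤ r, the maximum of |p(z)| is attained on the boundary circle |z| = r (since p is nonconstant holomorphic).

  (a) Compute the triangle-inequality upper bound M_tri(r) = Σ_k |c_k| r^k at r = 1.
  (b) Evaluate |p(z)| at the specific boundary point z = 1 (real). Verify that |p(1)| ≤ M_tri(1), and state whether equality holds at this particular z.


Coefficients: c_0 = -1, c_1 = -3, c_2 = 2, c_3 = -1. Radius r = 1.
Part (a). Triangle bound: M_tri(r) = Σ_k |c_k| r^k
  = |-1|·1^0 + |-3|·1^1 + |2|·1^2 + |-1|·1^3
  = 1 + 3 + 2 + 1 = 7.
This bounds M(r) := max_{|z|=r} |p(z)| from above; equality holds iff all terms c_k z^k can be made to align in phase at a single z on |z|=r.
Part (b). At z = 1 (real, on the circle |z| = r):
  p(1) = (-1)·1^0 + (-3)·1^1 + (2)·1^2 + (-1)·1^3 = -3.
  |p(1)| = 3.
Check: |p(1)| = 3 ≤ 7 = M_tri(1). ✓ Equality does not hold at z = 1 (the coefficients have mixed signs, so the terms do not all align in phase there).

M_tri(1) = 7; |p(1)| = 3; equality at z=1: no.


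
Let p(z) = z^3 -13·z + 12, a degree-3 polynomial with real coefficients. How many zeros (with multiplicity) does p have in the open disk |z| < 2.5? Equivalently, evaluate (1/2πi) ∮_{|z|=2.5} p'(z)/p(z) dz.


The zeros of p are: -4, 3, 1.
Their magnitudes are: 4, 3, 1.
Zeros with |z| < R = 2.5: 1.
Count = 1.
By the argument principle, (1/2πi) ∮_{|z|=R} p'(z)/p(z) dz equals exactly this count.

Number of zeros inside |z| < 2.5: 1.


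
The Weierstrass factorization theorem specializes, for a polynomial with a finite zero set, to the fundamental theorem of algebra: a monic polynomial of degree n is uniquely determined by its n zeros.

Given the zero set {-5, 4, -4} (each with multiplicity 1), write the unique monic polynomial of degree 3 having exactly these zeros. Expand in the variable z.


The polynomial is p(z) = ∏_{α ∈ S} (z − α), where S = {-5, 4, -4}.
Expanding the product yields: p(z) = z^3 + 5·z^2 -16·z -80.
The resulting polynomial has degree 3 and real coefficients as required.

p(z) = z^3 + 5·z^2 -16·z -80.


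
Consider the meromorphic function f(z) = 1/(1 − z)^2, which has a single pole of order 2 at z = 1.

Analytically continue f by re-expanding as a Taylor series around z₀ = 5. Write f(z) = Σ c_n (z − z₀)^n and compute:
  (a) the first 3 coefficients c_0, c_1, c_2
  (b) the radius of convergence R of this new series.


Let w = z − z₀, so z = z₀ + w.
Then 1 − z = 1 − (z₀ + w) = (1 − z₀) − w = -4 − w.
f(z) = 1/(-4 − w)^2 = (1/(-4)^2) · (1 − w/(-4))^{−2}.
By the binomial series (1−u)^{−2} = Σ_{n≥0} C(n+1, 1) u^n for |u|<1, with u = w/(-4):
  c_n = C(n+1, 1) / (-4)^(n+2).
  c_0 = 1/(-4)^2 = 1/16.
  c_1 = 2/(-4)^3 = -1/32.
  c_2 = 3/(-4)^4 = 3/256.
The series is valid for |w/d| < 1, i.e. |z − z₀| < |d|.
Radius of convergence: R = |1 − z₀| = |-4| = 4 (distance from z₀ to the singularity z = 1).

c_0 = 1/16, c_1 = -1/32, c_2 = 3/256; R = 4.


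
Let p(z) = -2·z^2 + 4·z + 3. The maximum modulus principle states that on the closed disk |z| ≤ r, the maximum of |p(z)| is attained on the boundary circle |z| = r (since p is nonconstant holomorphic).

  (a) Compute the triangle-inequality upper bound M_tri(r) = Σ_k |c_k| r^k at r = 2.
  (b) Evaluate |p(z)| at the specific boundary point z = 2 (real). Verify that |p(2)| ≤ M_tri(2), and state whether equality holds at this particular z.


Coefficients: c_0 = 3, c_1 = 4, c_2 = -2. Radius r = 2.
Part (a). Triangle bound: M_tri(r) = Σ_k |c_k| r^k
  = |3|·2^0 + |4|·2^1 + |-2|·2^2
  = 3 + 8 + 8 = 19.
This bounds M(r) := max_{|z|=r} |p(z)| from above; equality holds iff all terms c_k z^k can be made to align in phase at a single z on |z|=r.
Part (b). At z = 2 (real, on the circle |z| = r):
  p(2) = (3)·2^0 + (4)·2^1 + (-2)·2^2 = 3.
  |p(2)| = 3.
Check: |p(2)| = 3 ≤ 19 = M_tri(2). ✓ Equality does not hold at z = 2 (the coefficients have mixed signs, so the terms do not all align in phase there).

M_tri(2) = 19; |p(2)| = 3; equality at z=2: no.


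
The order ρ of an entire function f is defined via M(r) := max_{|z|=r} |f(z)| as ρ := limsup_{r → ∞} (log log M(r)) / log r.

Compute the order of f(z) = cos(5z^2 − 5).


Write cos(w) = (e^{iw} ± e^{−iw})/(2 or 2i), so |cos(w)| ≤ e^{|w|}. With w = 5z^2 − 5, |w| ≤ 5r^2 + 5 on |z|=r, giving M(r) ≤ e^{5r^2 + 5} and ρ ≤ 2. For the lower bound, choose z on |z|=r with 5z^2 purely imaginary of modulus 5r^2; then |cos(5z^2 − 5)| grows like e^{5r^2}/2, so ρ ≥ 2. Hence ρ = 2.
Therefore ρ = 2.

Order ρ = 2.


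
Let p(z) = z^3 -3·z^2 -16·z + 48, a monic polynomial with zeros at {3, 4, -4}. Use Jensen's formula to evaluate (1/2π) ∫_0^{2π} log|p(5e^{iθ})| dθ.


Zeros: -4, 3, 4; r = 5.
Inside |z| < r: -4, 3, 4. Outside (|z| ≥ r): ∅.
p(0) = 48, so log|p(0)| = log(48) = 3.8712.
Apply Jensen: I(r) = log|p(0)| + Σ_k log(r/|z_k|), summed over zeros inside |z| < r.
  log(r/|z_k|) for z_k = 3: log(5/3) = 0.5108
  log(r/|z_k|) for z_k = 4: log(5/4) = 0.2231
  log(r/|z_k|) for z_k = -4: log(5/4) = 0.2231
Sum over inside zeros: 0.9571.
I(r) = log|p(0)| + (inside sum) = 3.8712 + 0.9571 = 4.8283.
Closed form (all zeros inside, monic): I(r) = n·log(r) = 3·log(5) = 4.8283. ✓

I(r) ≈ 4.8283.


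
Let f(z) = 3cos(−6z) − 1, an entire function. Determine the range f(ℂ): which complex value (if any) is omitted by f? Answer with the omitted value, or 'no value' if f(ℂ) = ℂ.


Little Picard bounds the complement of f(ℂ) to at most one point.
cos is entire and surjective onto ℂ: for every w ∈ ℂ, cos(ζ) = w has a solution ζ ∈ ℂ (e.g., via the complex inverse arccos). With ζ = −6z this gives z = ζ/(-6). Then 3·cos(−6z) takes every value in 3·ℂ = ℂ, and adding -1 is a bijection of ℂ. So f is surjective and omits no value. (Note: only on the real line is cos bounded by [−1, 1].)

Omitted value: no value.


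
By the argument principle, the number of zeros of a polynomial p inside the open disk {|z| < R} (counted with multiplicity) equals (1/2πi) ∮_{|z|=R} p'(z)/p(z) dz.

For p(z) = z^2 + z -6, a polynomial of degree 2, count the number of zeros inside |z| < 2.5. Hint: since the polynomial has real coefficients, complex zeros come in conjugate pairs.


The zeros of p are: -3, 2.
Their magnitudes are: 3, 2.
Zeros with |z| < R = 2.5: 2.
Count = 1.
By the argument principle, (1/2πi) ∮_{|z|=R} p'(z)/p(z) dz equals exactly this count.

Number of zeros inside |z| < 2.5: 1.


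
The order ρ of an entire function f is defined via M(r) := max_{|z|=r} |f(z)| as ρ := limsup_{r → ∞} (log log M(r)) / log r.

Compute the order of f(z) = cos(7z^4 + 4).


Write cos(w) = (e^{iw} ± e^{−iw})/(2 or 2i), so |cos(w)| ≤ e^{|w|}. With w = 7z^4 + 4, |w| ≤ 7r^4 + 4 on |z|=r, giving M(r) ≤ e^{7r^4 + 4} and ρ ≤ 4. For the lower bound, choose z on |z|=r with 7z^4 purely imaginary of modulus 7r^4; then |cos(7z^4 + 4)| grows like e^{7r^4}/2, so ρ ≥ 4. Hence ρ = 4.
Therefore ρ = 4.

Order ρ = 4.


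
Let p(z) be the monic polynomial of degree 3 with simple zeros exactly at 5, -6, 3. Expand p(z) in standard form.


The polynomial is p(z) = ∏_{α ∈ S} (z − α), where S = {5, -6, 3}.
Expanding the product yields: p(z) = z^3 -2·z^2 -33·z + 90.
The resulting polynomial has degree 3 and real coefficients as required.

p(z) = z^3 -2·z^2 -33·z + 90.


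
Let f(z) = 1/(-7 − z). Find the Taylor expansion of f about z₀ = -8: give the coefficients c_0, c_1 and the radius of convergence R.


Let w = z − z₀, so z = z₀ + w.
Then -7 − z = -7 − (z₀ + w) = (-7 − z₀) − w = 1 − w.
f(z) = 1/(1 − w) = (1/(1)) · 1/(1 − w/(1)) = Σ_{n≥0} w^n / (1)^(n+1).
So c_n = 1/(1)^(n+1):
  c_0 = 1/(1)^1 = 1.
  c_1 = 1/(1)^2 = 1.
The series is valid for |w/d| < 1, i.e. |z − z₀| < |d|.
Radius of convergence: R = |-7 − z₀| = |1| = 1 (distance from z₀ to the singularity z = -7).

c_0 = 1, c_1 = 1; R = 1.


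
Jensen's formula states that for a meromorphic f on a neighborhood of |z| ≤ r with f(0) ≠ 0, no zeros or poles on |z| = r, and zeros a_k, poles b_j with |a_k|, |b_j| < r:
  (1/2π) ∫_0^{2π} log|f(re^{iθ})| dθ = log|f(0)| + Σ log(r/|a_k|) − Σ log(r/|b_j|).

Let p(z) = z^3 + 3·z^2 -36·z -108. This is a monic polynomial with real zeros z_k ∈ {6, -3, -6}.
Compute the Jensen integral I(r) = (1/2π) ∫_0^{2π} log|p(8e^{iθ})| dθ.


Zeros: -6, -3, 6; r = 8.
Inside |z| < r: -6, -3, 6. Outside (|z| ≥ r): ∅.
p(0) = -108, so log|p(0)| = log(108) = 4.6821.
Apply Jensen: I(r) = log|p(0)| + Σ_k log(r/|z_k|), summed over zeros inside |z| < r.
  log(r/|z_k|) for z_k = 6: log(8/6) = 0.2877
  log(r/|z_k|) for z_k = -3: log(8/3) = 0.9808
  log(r/|z_k|) for z_k = -6: log(8/6) = 0.2877
Sum over inside zeros: 1.5562.
I(r) = log|p(0)| + (inside sum) = 4.6821 + 1.5562 = 6.2383.
Closed form (all zeros inside, monic): I(r) = n·log(r) = 3·log(8) = 6.2383. ✓

I(r) ≈ 6.2383.


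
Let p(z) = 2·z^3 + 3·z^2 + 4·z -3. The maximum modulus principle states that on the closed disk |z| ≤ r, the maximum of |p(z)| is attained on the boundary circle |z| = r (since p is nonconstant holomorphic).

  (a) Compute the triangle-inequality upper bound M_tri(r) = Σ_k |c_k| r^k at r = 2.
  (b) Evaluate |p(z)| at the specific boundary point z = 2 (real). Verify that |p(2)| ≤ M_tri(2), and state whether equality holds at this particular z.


Coefficients: c_0 = -3, c_1 = 4, c_2 = 3, c_3 = 2. Radius r = 2.
Part (a). Triangle bound: M_tri(r) = Σ_k |c_k| r^k
  = |-3|·2^0 + |4|·2^1 + |3|·2^2 + |2|·2^3
  = 3 + 8 + 12 + 16 = 39.
This bounds M(r) := max_{|z|=r} |p(z)| from above; equality holds iff all terms c_k z^k can be made to align in phase at a single z on |z|=r.
Part (b). At z = 2 (real, on the circle |z| = r):
  p(2) = (-3)·2^0 + (4)·2^1 + (3)·2^2 + (2)·2^3 = 33.
  |p(2)| = 33.
Check: |p(2)| = 33 ≤ 39 = M_tri(2). ✓ Equality does not hold at z = 2 (the coefficients have mixed signs, so the terms do not all align in phase there).

M_tri(2) = 39; |p(2)| = 33; equality at z=2: no.


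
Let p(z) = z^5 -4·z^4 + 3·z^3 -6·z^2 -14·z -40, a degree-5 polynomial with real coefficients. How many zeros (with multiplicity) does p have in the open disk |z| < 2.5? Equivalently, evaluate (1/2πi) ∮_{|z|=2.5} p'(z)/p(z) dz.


The zeros of p are: (-1 + 1i), (-1 - 1i), 4, (1 + 2i), (1 - 2i).
Their magnitudes are: 1.414, 1.414, 4, 2.236, 2.236.
Zeros with |z| < R = 2.5: (-1 + 1i), (-1 - 1i), (1 + 2i), (1 - 2i).
Count = 4.
By the argument principle, (1/2πi) ∮_{|z|=R} p'(z)/p(z) dz equals exactly this count.

Number of zeros inside |z| < 2.5: 4.


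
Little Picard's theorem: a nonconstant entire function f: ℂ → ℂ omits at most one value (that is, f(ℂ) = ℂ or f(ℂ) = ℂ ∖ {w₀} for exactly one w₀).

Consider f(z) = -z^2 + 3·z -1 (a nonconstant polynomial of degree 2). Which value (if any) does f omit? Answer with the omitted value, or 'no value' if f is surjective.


Little Picard bounds the complement of f(ℂ) to at most one point.
For every w ∈ ℂ, the equation p(z) − w = 0 is a nonconstant polynomial in z and hence has at least one root by the fundamental theorem of algebra. So p is surjective onto ℂ, omitting no value.

Omitted value: no value.


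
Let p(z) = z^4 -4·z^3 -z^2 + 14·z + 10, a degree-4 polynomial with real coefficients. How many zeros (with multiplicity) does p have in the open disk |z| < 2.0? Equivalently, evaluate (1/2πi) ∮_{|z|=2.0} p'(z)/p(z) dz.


The zeros of p are: -1, -1, (3 + 1i), (3 - 1i).
Their magnitudes are: 1, 1, 3.162, 3.162.
Zeros with |z| < R = 2.0: -1, -1.
Count = 2.
By the argument principle, (1/2πi) ∮_{|z|=R} p'(z)/p(z) dz equals exactly this count.

Number of zeros inside |z| < 2.0: 2.


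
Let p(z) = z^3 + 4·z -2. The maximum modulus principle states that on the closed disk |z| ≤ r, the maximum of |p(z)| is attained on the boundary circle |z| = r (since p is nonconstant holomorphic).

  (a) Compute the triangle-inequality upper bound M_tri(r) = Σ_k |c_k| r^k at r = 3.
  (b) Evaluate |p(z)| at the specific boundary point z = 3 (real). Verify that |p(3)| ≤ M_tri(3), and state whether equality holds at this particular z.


Coefficients: c_0 = -2, c_1 = 4, c_2 = 0, c_3 = 1. Radius r = 3.
Part (a). Triangle bound: M_tri(r) = Σ_k |c_k| r^k
  = |-2|·3^0 + |4|·3^1 + |0|·3^2 + |1|·3^3
  = 2 + 12 + 0 + 27 = 41.
This bounds M(r) := max_{|z|=r} |p(z)| from above; equality holds iff all terms c_k z^k can be made to align in phase at a single z on |z|=r.
Part (b). At z = 3 (real, on the circle |z| = r):
  p(3) = (-2)·3^0 + (4)·3^1 + (0)·3^2 + (1)·3^3 = 37.
  |p(3)| = 37.
Check: |p(3)| = 37 ≤ 41 = M_tri(3). ✓ Equality does not hold at z = 3 (the coefficients have mixed signs, so the terms do not all align in phase there).

M_tri(3) = 41; |p(3)| = 37; equality at z=3: no.


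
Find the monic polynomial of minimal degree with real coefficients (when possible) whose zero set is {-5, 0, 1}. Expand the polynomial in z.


The polynomial is p(z) = ∏_{α ∈ S} (z − α), where S = {-5, 0, 1}.
Expanding the product yields: p(z) = z^3 + 4·z^2 -5·z.
The resulting polynomial has degree 3 and real coefficients as required.

p(z) = z^3 + 4·z^2 -5·z.


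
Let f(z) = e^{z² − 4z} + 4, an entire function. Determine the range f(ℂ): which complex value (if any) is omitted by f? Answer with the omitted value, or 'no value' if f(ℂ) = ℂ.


Little Picard bounds the complement of f(ℂ) to at most one point.
The exponent g(z) = z² − 4z is a nonconstant polynomial, hence surjective onto ℂ. So e^{g(z)} takes every value in {e^w : w ∈ ℂ} = ℂ ∖ {0}. Adding 4 shifts the range to ℂ ∖ {4}. f omits exactly 4.

Omitted value: 4.


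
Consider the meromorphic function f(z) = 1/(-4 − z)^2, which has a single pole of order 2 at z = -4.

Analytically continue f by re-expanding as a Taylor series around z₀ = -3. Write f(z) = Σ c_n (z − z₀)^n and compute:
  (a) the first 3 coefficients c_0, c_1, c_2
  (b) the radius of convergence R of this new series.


Let w = z − z₀, so z = z₀ + w.
Then -4 − z = -4 − (z₀ + w) = (-4 − z₀) − w = -1 − w.
f(z) = 1/(-1 − w)^2 = (1/(-1)^2) · (1 − w/(-1))^{−2}.
By the binomial series (1−u)^{−2} = Σ_{n≥0} C(n+1, 1) u^n for |u|<1, with u = w/(-1):
  c_n = C(n+1, 1) / (-1)^(n+2).
  c_0 = 1/(-1)^2 = 1.
  c_1 = 2/(-1)^3 = -2.
  c_2 = 3/(-1)^4 = 3.
The series is valid for |w/d| < 1, i.e. |z − z₀| < |d|.
Radius of convergence: R = |-4 − z₀| = |-1| = 1 (distance from z₀ to the singularity z = -4).

c_0 = 1, c_1 = -2, c_2 = 3; R = 1.


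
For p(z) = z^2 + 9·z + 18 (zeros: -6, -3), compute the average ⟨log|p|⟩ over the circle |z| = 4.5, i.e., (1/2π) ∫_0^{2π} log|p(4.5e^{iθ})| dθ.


Zeros: -6, -3; r = 4.5.
Inside |z| < r: -3. Outside (|z| ≥ r): -6.
p(0) = 18, so log|p(0)| = log(18) = 2.8904.
Apply Jensen: I(r) = log|p(0)| + Σ_k log(r/|z_k|), summed over zeros inside |z| < r.
  log(r/|z_k|) for z_k = -3: log(4.5/3) = 0.4055
  Outside zeros (-6) contribute nothing to the Jensen sum.
Sum over inside zeros: 0.4055.
I(r) = log|p(0)| + (inside sum) = 2.8904 + 0.4055 = 3.2958.
Note: since some zeros are outside |z| ≤ r, the simplified n·log(r) form does NOT apply — only the inside zeros contribute.

I(r) ≈ 3.2958.


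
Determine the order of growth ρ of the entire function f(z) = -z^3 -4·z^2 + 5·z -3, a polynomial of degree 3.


|f(z)| ≤ Σ|c_k|·r^k = O(r^3) as r → ∞. Polynomial growth is O(e^{r^ε}) for every ε > 0 (since r^3/e^{r^ε} → 0), so ρ ≤ ε for all ε > 0, i.e. ρ = 0. Every nonconstant polynomial has order 0.
Therefore ρ = 0.

Order ρ = 0.


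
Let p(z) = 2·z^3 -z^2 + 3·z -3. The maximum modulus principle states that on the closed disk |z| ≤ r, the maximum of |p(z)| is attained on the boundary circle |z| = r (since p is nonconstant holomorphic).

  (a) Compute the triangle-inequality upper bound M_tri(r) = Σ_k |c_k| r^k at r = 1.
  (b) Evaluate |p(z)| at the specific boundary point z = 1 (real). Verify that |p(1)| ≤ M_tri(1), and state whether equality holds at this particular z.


Coefficients: c_0 = -3, c_1 = 3, c_2 = -1, c_3 = 2. Radius r = 1.
Part (a). Triangle bound: M_tri(r) = Σ_k |c_k| r^k
  = |-3|·1^0 + |3|·1^1 + |-1|·1^2 + |2|·1^3
  = 3 + 3 + 1 + 2 = 9.
This bounds M(r) := max_{|z|=r} |p(z)| from above; equality holds iff all terms c_k z^k can be made to align in phase at a single z on |z|=r.
Part (b). At z = 1 (real, on the circle |z| = r):
  p(1) = (-3)·1^0 + (3)·1^1 + (-1)·1^2 + (2)·1^3 = 1.
  |p(1)| = 1.
Check: |p(1)| = 1 ≤ 9 = M_tri(1). ✓ Equality does not hold at z = 1 (the coefficients have mixed signs, so the terms do not all align in phase there).

M_tri(1) = 9; |p(1)| = 1; equality at z=1: no.


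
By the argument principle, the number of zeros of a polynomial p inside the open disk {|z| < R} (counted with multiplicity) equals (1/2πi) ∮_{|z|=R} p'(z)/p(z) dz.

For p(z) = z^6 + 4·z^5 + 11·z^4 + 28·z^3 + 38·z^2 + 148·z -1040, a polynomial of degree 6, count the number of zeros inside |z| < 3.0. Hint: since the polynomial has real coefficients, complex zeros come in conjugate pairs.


The zeros of p are: 2, (-2 + 3i), (-2 - 3i), (1 + 3i), (1 - 3i), -4.
Their magnitudes are: 2, 3.606, 3.606, 3.162, 3.162, 4.
Zeros with |z| < R = 3.0: 2.
Count = 1.
By the argument principle, (1/2πi) ∮_{|z|=R} p'(z)/p(z) dz equals exactly this count.

Number of zeros inside |z| < 3.0: 1.


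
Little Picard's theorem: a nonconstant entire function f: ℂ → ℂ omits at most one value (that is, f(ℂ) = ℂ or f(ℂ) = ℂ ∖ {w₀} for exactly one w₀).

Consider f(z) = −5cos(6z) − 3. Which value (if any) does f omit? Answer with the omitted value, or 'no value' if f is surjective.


Little Picard bounds the complement of f(ℂ) to at most one point.
cos is entire and surjective onto ℂ: for every w ∈ ℂ, cos(ζ) = w has a solution ζ ∈ ℂ (e.g., via the complex inverse arccos). With ζ = 6z this gives z = ζ/(6). Then -5·cos(6z) takes every value in -5·ℂ = ℂ, and adding -3 is a bijection of ℂ. So f is surjective and omits no value. (Note: only on the real line is cos bounded by [−1, 1].)

Omitted value: no value.


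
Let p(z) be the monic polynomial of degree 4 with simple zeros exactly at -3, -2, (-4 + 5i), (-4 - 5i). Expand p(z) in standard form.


The polynomial is p(z) = ∏_{α ∈ S} (z − α), where S = {-3, -2, (-4 + 5i), (-4 - 5i)}.
Expanding the product yields: p(z) = z^4 + 13·z^3 + 87·z^2 + 253·z + 246.
Note conjugate pairs combine to real quadratics: (z − (-4+5i))(z − (-4−5i)) = z² + 8z + 41.
The resulting polynomial has degree 4 and real coefficients as required.

p(z) = z^4 + 13·z^3 + 87·z^2 + 253·z + 246.


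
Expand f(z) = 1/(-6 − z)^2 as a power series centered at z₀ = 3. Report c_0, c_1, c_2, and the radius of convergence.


Let w = z − z₀, so z = z₀ + w.
Then -6 − z = -6 − (z₀ + w) = (-6 − z₀) − w = -9 − w.
f(z) = 1/(-9 − w)^2 = (1/(-9)^2) · (1 − w/(-9))^{−2}.
By the binomial series (1−u)^{−2} = Σ_{n≥0} C(n+1, 1) u^n for |u|<1, with u = w/(-9):
  c_n = C(n+1, 1) / (-9)^(n+2).
  c_0 = 1/(-9)^2 = 1/81.
  c_1 = 2/(-9)^3 = -2/729.
  c_2 = 3/(-9)^4 = 1/2187.
The series is valid for |w/d| < 1, i.e. |z − z₀| < |d|.
Radius of convergence: R = |-6 − z₀| = |-9| = 9 (distance from z₀ to the singularity z = -6).

c_0 = 1/81, c_1 = -2/729, c_2 = 1/2187; R = 9.


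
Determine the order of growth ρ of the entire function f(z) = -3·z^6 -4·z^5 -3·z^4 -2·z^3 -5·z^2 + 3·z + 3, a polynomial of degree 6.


|f(z)| ≤ Σ|c_k|·r^k = O(r^6) as r → ∞. Polynomial growth is O(e^{r^ε}) for every ε > 0 (since r^6/e^{r^ε} → 0), so ρ ≤ ε for all ε > 0, i.e. ρ = 0. Every nonconstant polynomial has order 0.
Therefore ρ = 0.

Order ρ = 0.


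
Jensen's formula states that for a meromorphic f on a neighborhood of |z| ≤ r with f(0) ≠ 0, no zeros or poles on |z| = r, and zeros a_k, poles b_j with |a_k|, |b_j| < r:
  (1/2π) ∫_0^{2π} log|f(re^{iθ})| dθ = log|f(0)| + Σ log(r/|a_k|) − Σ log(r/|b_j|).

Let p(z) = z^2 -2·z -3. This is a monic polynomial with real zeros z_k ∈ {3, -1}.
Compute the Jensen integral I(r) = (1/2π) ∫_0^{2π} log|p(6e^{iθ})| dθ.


Zeros: -1, 3; r = 6.
Inside |z| < r: -1, 3. Outside (|z| ≥ r): ∅.
p(0) = -3, so log|p(0)| = log(3) = 1.0986.
Apply Jensen: I(r) = log|p(0)| + Σ_k log(r/|z_k|), summed over zeros inside |z| < r.
  log(r/|z_k|) for z_k = 3: log(6/3) = 0.6931
  log(r/|z_k|) for z_k = -1: log(6/1) = 1.7918
Sum over inside zeros: 2.4849.
I(r) = log|p(0)| + (inside sum) = 1.0986 + 2.4849 = 3.5835.
Closed form (all zeros inside, monic): I(r) = n·log(r) = 2·log(6) = 3.5835. ✓

I(r) ≈ 3.5835.


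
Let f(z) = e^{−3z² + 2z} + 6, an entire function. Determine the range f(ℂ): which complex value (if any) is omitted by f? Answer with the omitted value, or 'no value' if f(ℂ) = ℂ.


Little Picard bounds the complement of f(ℂ) to at most one point.
The exponent g(z) = −3z² + 2z is a nonconstant polynomial, hence surjective onto ℂ. So e^{g(z)} takes every value in {e^w : w ∈ ℂ} = ℂ ∖ {0}. Adding 6 shifts the range to ℂ ∖ {6}. f omits exactly 6.

Omitted value: 6.


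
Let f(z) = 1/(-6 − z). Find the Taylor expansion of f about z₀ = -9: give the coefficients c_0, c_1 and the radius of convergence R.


Let w = z − z₀, so z = z₀ + w.
Then -6 − z = -6 − (z₀ + w) = (-6 − z₀) − w = 3 − w.
f(z) = 1/(3 − w) = (1/(3)) · 1/(1 − w/(3)) = Σ_{n≥0} w^n / (3)^(n+1).
So c_n = 1/(3)^(n+1):
  c_0 = 1/(3)^1 = 1/3.
  c_1 = 1/(3)^2 = 1/9.
The series is valid for |w/d| < 1, i.e. |z − z₀| < |d|.
Radius of convergence: R = |-6 − z₀| = |3| = 3 (distance from z₀ to the singularity z = -6).

c_0 = 1/3, c_1 = 1/9; R = 3.


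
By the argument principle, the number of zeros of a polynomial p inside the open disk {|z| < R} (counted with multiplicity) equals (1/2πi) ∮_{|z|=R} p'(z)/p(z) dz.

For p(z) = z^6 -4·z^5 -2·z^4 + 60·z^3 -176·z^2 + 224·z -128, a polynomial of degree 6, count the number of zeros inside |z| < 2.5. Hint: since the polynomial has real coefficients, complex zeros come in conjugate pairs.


The zeros of p are: (1 + 1i), (1 - 1i), -4, 2, (2 + 2i), (2 - 2i).
Their magnitudes are: 1.414, 1.414, 4, 2, 2.828, 2.828.
Zeros with |z| < R = 2.5: (1 + 1i), (1 - 1i), 2.
Count = 3.
By the argument principle, (1/2πi) ∮_{|z|=R} p'(z)/p(z) dz equals exactly this count.

Number of zeros inside |z| < 2.5: 3.


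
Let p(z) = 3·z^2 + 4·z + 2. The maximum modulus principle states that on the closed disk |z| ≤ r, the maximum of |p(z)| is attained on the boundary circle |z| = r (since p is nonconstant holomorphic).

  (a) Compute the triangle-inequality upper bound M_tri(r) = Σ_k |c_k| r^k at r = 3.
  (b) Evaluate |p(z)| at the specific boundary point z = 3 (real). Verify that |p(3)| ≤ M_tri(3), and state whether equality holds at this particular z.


Coefficients: c_0 = 2, c_1 = 4, c_2 = 3. Radius r = 3.
Part (a). Triangle bound: M_tri(r) = Σ_k |c_k| r^k
  = |2|·3^0 + |4|·3^1 + |3|·3^2
  = 2 + 12 + 27 = 41.
This bounds M(r) := max_{|z|=r} |p(z)| from above; equality holds iff all terms c_k z^k can be made to align in phase at a single z on |z|=r.
Part (b). At z = 3 (real, on the circle |z| = r):
  p(3) = (2)·3^0 + (4)·3^1 + (3)·3^2 = 41.
  |p(3)| = 41.
Since all nonzero coefficients share the same sign, |p(3)| = 41 = M_tri(3); the triangle bound is attained at z = 3, so in fact M(r) = 41.

M_tri(3) = 41; |p(3)| = 41; equality at z=3: yes.


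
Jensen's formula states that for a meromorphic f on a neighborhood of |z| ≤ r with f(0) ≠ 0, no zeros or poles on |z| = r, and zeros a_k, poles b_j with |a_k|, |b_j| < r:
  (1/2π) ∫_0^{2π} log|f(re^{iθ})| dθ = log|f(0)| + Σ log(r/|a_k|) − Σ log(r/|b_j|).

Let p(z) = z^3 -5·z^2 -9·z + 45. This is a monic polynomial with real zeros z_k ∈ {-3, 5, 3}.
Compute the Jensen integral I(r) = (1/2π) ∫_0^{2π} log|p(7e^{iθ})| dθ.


Zeros: -3, 3, 5; r = 7.
Inside |z| < r: -3, 3, 5. Outside (|z| ≥ r): ∅.
p(0) = 45, so log|p(0)| = log(45) = 3.8067.
Apply Jensen: I(r) = log|p(0)| + Σ_k log(r/|z_k|), summed over zeros inside |z| < r.
  log(r/|z_k|) for z_k = -3: log(7/3) = 0.8473
  log(r/|z_k|) for z_k = 5: log(7/5) = 0.3365
  log(r/|z_k|) for z_k = 3: log(7/3) = 0.8473
Sum over inside zeros: 2.0311.
I(r) = log|p(0)| + (inside sum) = 3.8067 + 2.0311 = 5.8377.
Closed form (all zeros inside, monic): I(r) = n·log(r) = 3·log(7) = 5.8377. ✓

I(r) ≈ 5.8377.


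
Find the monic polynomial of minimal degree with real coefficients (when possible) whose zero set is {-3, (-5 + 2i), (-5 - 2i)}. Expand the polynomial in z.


The polynomial is p(z) = ∏_{α ∈ S} (z − α), where S = {-3, (-5 + 2i), (-5 - 2i)}.
Expanding the product yields: p(z) = z^3 + 13·z^2 + 59·z + 87.
Note conjugate pairs combine to real quadratics: (z − (-5+2i))(z − (-5−2i)) = z² + 10z + 29.
The resulting polynomial has degree 3 and real coefficients as required.

p(z) = z^3 + 13·z^2 + 59·z + 87.


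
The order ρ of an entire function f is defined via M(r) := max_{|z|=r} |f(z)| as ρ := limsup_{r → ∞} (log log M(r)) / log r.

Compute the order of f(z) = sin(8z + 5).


sin(w) is a linear combination of e^{iw} and e^{−iw} (or e^w, e^{−w} in the hyperbolic case), so |sin(w)| ≤ e^{|w|}. With w = 8z + 5, |w| ≤ 8|z| + 5 = 8r + 5 on |z| = r, giving M(r) ≤ e^{8r + 5}, so ρ ≤ 1. On a suitable ray (z = it for sin/cos; z = t for sinh/cosh, t real → ∞), |sin(8z + 5)| grows like e^{8|t|}/2, so ρ ≥ 1. Hence ρ = 1.
Therefore ρ = 1.

Order ρ = 1.


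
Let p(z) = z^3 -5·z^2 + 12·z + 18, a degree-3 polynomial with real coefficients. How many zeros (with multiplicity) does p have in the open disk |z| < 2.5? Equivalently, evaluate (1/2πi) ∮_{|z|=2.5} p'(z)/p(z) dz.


The zeros of p are: (3 + 3i), (3 - 3i), -1.
Their magnitudes are: 4.243, 4.243, 1.
Zeros with |z| < R = 2.5: -1.
Count = 1.
By the argument principle, (1/2πi) ∮_{|z|=R} p'(z)/p(z) dz equals exactly this count.

Number of zeros inside |z| < 2.5: 1.
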